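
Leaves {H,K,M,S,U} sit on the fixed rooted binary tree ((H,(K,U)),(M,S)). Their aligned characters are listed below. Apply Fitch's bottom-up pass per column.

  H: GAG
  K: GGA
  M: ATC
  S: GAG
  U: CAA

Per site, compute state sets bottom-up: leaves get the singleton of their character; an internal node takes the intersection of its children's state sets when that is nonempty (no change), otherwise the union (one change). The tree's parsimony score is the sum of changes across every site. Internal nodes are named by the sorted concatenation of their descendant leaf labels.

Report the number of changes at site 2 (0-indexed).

2

[col 0] KU: children K:{G}, U:{C} ∪→ {C,G}; cost 1
[col 0] HKU: children H:{G}, KU:{C,G} ∩→ {G}; cost 0
[col 0] MS: children M:{A}, S:{G} ∪→ {A,G}; cost 1
[col 0] HKMSU: children HKU:{G}, MS:{A,G} ∩→ {G}; cost 0
[col 1] KU: children K:{G}, U:{A} ∪→ {A,G}; cost 1
[col 1] HKU: children H:{A}, KU:{A,G} ∩→ {A}; cost 0
[col 1] MS: children M:{T}, S:{A} ∪→ {A,T}; cost 1
[col 1] HKMSU: children HKU:{A}, MS:{A,T} ∩→ {A}; cost 0
[col 2] KU: children K:{A}, U:{A} ∩→ {A}; cost 0
[col 2] HKU: children H:{G}, KU:{A} ∪→ {A,G}; cost 1
[col 2] MS: children M:{C}, S:{G} ∪→ {C,G}; cost 1
[col 2] HKMSU: children HKU:{A,G}, MS:{C,G} ∩→ {G}; cost 0
per-site changes: [2, 2, 2]; total = 6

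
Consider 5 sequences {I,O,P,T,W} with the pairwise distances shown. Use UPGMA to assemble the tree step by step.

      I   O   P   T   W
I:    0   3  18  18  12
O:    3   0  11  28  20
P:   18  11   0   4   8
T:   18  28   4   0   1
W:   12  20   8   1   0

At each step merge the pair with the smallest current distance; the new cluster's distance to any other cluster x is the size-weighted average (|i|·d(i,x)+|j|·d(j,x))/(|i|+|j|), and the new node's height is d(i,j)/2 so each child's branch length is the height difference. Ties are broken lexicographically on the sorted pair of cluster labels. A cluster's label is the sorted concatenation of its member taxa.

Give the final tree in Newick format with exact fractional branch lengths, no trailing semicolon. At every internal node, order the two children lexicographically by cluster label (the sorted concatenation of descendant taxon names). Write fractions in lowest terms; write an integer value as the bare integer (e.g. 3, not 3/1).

((I:3/2,O:3/2):89/12,(P:3,(T:1/2,W:1/2):5/2):71/12)

1. join T+W (d=1) ⇒ TW; edges |T|=1/2, |W|=1/2
  updated: d(I,TW)=15, d(O,TW)=24, d(P,TW)=6
2. join I+O (d=3) ⇒ IO; edges |I|=3/2, |O|=3/2
  updated: d(IO,P)=29/2, d(IO,TW)=39/2
3. join P+TW (d=6) ⇒ PTW; edges |P|=3, |TW|=5/2
  updated: d(IO,PTW)=107/6
4. join IO+PTW (d=107/6) ⇒ IOPTW; edges |IO|=89/12, |PTW|=71/12
final tree: ((I:3/2,O:3/2):89/12,(P:3,(T:1/2,W:1/2):5/2):71/12)
total length: 137/6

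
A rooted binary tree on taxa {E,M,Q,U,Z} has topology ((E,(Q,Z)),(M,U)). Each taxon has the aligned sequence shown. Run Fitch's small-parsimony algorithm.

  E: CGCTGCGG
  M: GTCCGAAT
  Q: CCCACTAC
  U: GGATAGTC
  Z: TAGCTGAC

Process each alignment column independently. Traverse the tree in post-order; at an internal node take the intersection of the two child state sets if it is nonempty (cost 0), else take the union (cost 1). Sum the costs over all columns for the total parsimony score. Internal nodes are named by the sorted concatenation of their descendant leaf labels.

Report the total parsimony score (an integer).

[col 0] QZ: children Q:{C}, Z:{T} ∪→ {C,T}; cost 1
[col 0] EQZ: children E:{C}, QZ:{C,T} ∩→ {C}; cost 0
[col 0] MU: children M:{G}, U:{G} ∩→ {G}; cost 0
[col 0] EMQUZ: children EQZ:{C}, MU:{G} ∪→ {C,G}; cost 1
[col 1] QZ: children Q:{C}, Z:{A} ∪→ {A,C}; cost 1
[col 1] EQZ: children E:{G}, QZ:{A,C} ∪→ {A,C,G}; cost 1
[col 1] MU: children M:{T}, U:{G} ∪→ {G,T}; cost 1
[col 1] EMQUZ: children EQZ:{A,C,G}, MU:{G,T} ∩→ {G}; cost 0
[col 2] QZ: children Q:{C}, Z:{G} ∪→ {C,G}; cost 1
[col 2] EQZ: children E:{C}, QZ:{C,G} ∩→ {C}; cost 0
[col 2] MU: children M:{C}, U:{A} ∪→ {A,C}; cost 1
[col 2] EMQUZ: children EQZ:{C}, MU:{A,C} ∩→ {C}; cost 0
[col 3] QZ: children Q:{A}, Z:{C} ∪→ {A,C}; cost 1
[col 3] EQZ: children E:{T}, QZ:{A,C} ∪→ {A,C,T}; cost 1
[col 3] MU: children M:{C}, U:{T} ∪→ {C,T}; cost 1
[col 3] EMQUZ: children EQZ:{A,C,T}, MU:{C,T} ∩→ {C,T}; cost 0
[col 4] QZ: children Q:{C}, Z:{T} ∪→ {C,T}; cost 1
[col 4] EQZ: children E:{G}, QZ:{C,T} ∪→ {C,G,T}; cost 1
[col 4] MU: children M:{G}, U:{A} ∪→ {A,G}; cost 1
[col 4] EMQUZ: children EQZ:{C,G,T}, MU:{A,G} ∩→ {G}; cost 0
[col 5] QZ: children Q:{T}, Z:{G} ∪→ {G,T}; cost 1
[col 5] EQZ: children E:{C}, QZ:{G,T} ∪→ {C,G,T}; cost 1
[col 5] MU: children M:{A}, U:{G} ∪→ {A,G}; cost 1
[col 5] EMQUZ: children EQZ:{C,G,T}, MU:{A,G} ∩→ {G}; cost 0
[col 6] QZ: children Q:{A}, Z:{A} ∩→ {A}; cost 0
[col 6] EQZ: children E:{G}, QZ:{A} ∪→ {A,G}; cost 1
[col 6] MU: children M:{A}, U:{T} ∪→ {A,T}; cost 1
[col 6] EMQUZ: children EQZ:{A,G}, MU:{A,T} ∩→ {A}; cost 0
[col 7] QZ: children Q:{C}, Z:{C} ∩→ {C}; cost 0
[col 7] EQZ: children E:{G}, QZ:{C} ∪→ {C,G}; cost 1
[col 7] MU: children M:{T}, U:{C} ∪→ {C,T}; cost 1
[col 7] EMQUZ: children EQZ:{C,G}, MU:{C,T} ∩→ {C}; cost 0
per-site changes: [2, 3, 2, 3, 3, 3, 2, 2]; total = 20

20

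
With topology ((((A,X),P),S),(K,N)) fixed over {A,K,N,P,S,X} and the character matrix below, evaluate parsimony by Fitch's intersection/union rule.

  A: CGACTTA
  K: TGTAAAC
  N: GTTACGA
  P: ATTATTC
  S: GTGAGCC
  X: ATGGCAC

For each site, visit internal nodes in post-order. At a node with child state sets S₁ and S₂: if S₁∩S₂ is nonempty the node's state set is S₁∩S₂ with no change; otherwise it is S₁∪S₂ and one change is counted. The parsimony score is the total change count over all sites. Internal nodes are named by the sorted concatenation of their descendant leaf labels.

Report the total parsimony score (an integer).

[col 0] AX: children A:{C}, X:{A} ∪→ {A,C}; cost 1
[col 0] APX: children AX:{A,C}, P:{A} ∩→ {A}; cost 0
[col 0] APSX: children APX:{A}, S:{G} ∪→ {A,G}; cost 1
[col 0] KN: children K:{T}, N:{G} ∪→ {G,T}; cost 1
[col 0] AKNPSX: children APSX:{A,G}, KN:{G,T} ∩→ {G}; cost 0
[col 1] AX: children A:{G}, X:{T} ∪→ {G,T}; cost 1
[col 1] APX: children AX:{G,T}, P:{T} ∩→ {T}; cost 0
[col 1] APSX: children APX:{T}, S:{T} ∩→ {T}; cost 0
[col 1] KN: children K:{G}, N:{T} ∪→ {G,T}; cost 1
[col 1] AKNPSX: children APSX:{T}, KN:{G,T} ∩→ {T}; cost 0
[col 2] AX: children A:{A}, X:{G} ∪→ {A,G}; cost 1
[col 2] APX: children AX:{A,G}, P:{T} ∪→ {A,G,T}; cost 1
[col 2] APSX: children APX:{A,G,T}, S:{G} ∩→ {G}; cost 0
[col 2] KN: children K:{T}, N:{T} ∩→ {T}; cost 0
[col 2] AKNPSX: children APSX:{G}, KN:{T} ∪→ {G,T}; cost 1
[col 3] AX: children A:{C}, X:{G} ∪→ {C,G}; cost 1
[col 3] APX: children AX:{C,G}, P:{A} ∪→ {A,C,G}; cost 1
[col 3] APSX: children APX:{A,C,G}, S:{A} ∩→ {A}; cost 0
[col 3] KN: children K:{A}, N:{A} ∩→ {A}; cost 0
[col 3] AKNPSX: children APSX:{A}, KN:{A} ∩→ {A}; cost 0
[col 4] AX: children A:{T}, X:{C} ∪→ {C,T}; cost 1
[col 4] APX: children AX:{C,T}, P:{T} ∩→ {T}; cost 0
[col 4] APSX: children APX:{T}, S:{G} ∪→ {G,T}; cost 1
[col 4] KN: children K:{A}, N:{C} ∪→ {A,C}; cost 1
[col 4] AKNPSX: children APSX:{G,T}, KN:{A,C} ∪→ {A,C,G,T}; cost 1
[col 5] AX: children A:{T}, X:{A} ∪→ {A,T}; cost 1
[col 5] APX: children AX:{A,T}, P:{T} ∩→ {T}; cost 0
[col 5] APSX: children APX:{T}, S:{C} ∪→ {C,T}; cost 1
[col 5] KN: children K:{A}, N:{G} ∪→ {A,G}; cost 1
[col 5] AKNPSX: children APSX:{C,T}, KN:{A,G} ∪→ {A,C,G,T}; cost 1
[col 6] AX: children A:{A}, X:{C} ∪→ {A,C}; cost 1
[col 6] APX: children AX:{A,C}, P:{C} ∩→ {C}; cost 0
[col 6] APSX: children APX:{C}, S:{C} ∩→ {C}; cost 0
[col 6] KN: children K:{C}, N:{A} ∪→ {A,C}; cost 1
[col 6] AKNPSX: children APSX:{C}, KN:{A,C} ∩→ {C}; cost 0
per-site changes: [3, 2, 3, 2, 4, 4, 2]; total = 20

20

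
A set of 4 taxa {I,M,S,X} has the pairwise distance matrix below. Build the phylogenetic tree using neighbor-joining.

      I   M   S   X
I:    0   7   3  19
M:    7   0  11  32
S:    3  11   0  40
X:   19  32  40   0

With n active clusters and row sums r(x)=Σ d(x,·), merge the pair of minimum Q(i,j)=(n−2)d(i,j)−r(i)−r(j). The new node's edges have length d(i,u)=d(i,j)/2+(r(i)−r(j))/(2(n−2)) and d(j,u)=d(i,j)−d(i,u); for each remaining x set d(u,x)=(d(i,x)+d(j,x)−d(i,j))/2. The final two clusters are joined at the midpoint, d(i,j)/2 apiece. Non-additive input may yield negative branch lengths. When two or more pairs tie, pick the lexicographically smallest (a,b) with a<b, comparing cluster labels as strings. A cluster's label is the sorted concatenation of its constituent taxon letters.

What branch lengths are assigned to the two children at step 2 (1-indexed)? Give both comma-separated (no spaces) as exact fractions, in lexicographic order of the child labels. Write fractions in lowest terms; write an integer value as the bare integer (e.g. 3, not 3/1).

1. join I+X (d=19, Q=-82) ⇒ IX; edges |I|=-6, |X|=25
  updated: d(IX,M)=10, d(IX,S)=12
2. join IX+M (d=10, Q=-33) ⇒ IMX; edges |IX|=11/2, |M|=9/2
  updated: d(IMX,S)=13/2
3. join IMX+S (d=13/2) ⇒ IMSX; edges |IMX|=13/4, |S|=13/4
final tree: (((I:-6,X:25):11/2,M:9/2):13/4,S:13/4)
total length: 71/2

11/2,9/2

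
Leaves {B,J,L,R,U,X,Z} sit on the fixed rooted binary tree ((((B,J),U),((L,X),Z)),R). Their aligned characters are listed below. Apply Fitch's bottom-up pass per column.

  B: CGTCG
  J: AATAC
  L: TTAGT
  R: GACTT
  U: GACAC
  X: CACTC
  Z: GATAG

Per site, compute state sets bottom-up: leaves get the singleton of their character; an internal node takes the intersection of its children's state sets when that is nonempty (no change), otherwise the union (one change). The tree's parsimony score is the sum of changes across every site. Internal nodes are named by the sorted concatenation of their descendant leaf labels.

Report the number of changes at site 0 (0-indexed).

4

BJ@0: {C} ∪ {A} = {A,C} (union, +1)
BJU@0: {A,C} ∪ {G} = {A,C,G} (union, +1)
LX@0: {T} ∪ {C} = {C,T} (union, +1)
LXZ@0: {C,T} ∪ {G} = {C,G,T} (union, +1)
BJLUXZ@0: {A,C,G} ∩ {C,G,T} = {C,G} (intersection, +0)
BJLRUXZ@0: {C,G} ∩ {G} = {G} (intersection, +0)
BJ@1: {G} ∪ {A} = {A,G} (union, +1)
BJU@1: {A,G} ∩ {A} = {A} (intersection, +0)
LX@1: {T} ∪ {A} = {A,T} (union, +1)
LXZ@1: {A,T} ∩ {A} = {A} (intersection, +0)
BJLUXZ@1: {A} ∩ {A} = {A} (intersection, +0)
BJLRUXZ@1: {A} ∩ {A} = {A} (intersection, +0)
BJ@2: {T} ∩ {T} = {T} (intersection, +0)
BJU@2: {T} ∪ {C} = {C,T} (union, +1)
LX@2: {A} ∪ {C} = {A,C} (union, +1)
LXZ@2: {A,C} ∪ {T} = {A,C,T} (union, +1)
BJLUXZ@2: {C,T} ∩ {A,C,T} = {C,T} (intersection, +0)
BJLRUXZ@2: {C,T} ∩ {C} = {C} (intersection, +0)
BJ@3: {C} ∪ {A} = {A,C} (union, +1)
BJU@3: {A,C} ∩ {A} = {A} (intersection, +0)
LX@3: {G} ∪ {T} = {G,T} (union, +1)
LXZ@3: {G,T} ∪ {A} = {A,G,T} (union, +1)
BJLUXZ@3: {A} ∩ {A,G,T} = {A} (intersection, +0)
BJLRUXZ@3: {A} ∪ {T} = {A,T} (union, +1)
BJ@4: {G} ∪ {C} = {C,G} (union, +1)
BJU@4: {C,G} ∩ {C} = {C} (intersection, +0)
LX@4: {T} ∪ {C} = {C,T} (union, +1)
LXZ@4: {C,T} ∪ {G} = {C,G,T} (union, +1)
BJLUXZ@4: {C} ∩ {C,G,T} = {C} (intersection, +0)
BJLRUXZ@4: {C} ∪ {T} = {C,T} (union, +1)
per-site changes: [4, 2, 3, 4, 4]; total = 17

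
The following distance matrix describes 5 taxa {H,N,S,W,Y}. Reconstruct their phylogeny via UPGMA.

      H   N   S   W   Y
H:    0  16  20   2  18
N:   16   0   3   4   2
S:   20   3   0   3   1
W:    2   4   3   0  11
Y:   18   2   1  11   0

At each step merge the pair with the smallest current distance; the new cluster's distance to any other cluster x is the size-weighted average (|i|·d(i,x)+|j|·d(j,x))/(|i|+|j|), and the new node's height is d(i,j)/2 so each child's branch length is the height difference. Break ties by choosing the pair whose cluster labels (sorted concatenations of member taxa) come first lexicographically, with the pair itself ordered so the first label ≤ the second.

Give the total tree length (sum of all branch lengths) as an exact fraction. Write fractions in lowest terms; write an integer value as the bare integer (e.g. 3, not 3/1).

59/4

1. join S+Y (d=1) ⇒ SY; edges |S|=1/2, |Y|=1/2
  updated: d(H,SY)=19, d(N,SY)=5/2, d(SY,W)=7
2. join H+W (d=2) ⇒ HW; edges |H|=1, |W|=1
  updated: d(HW,N)=10, d(HW,SY)=13
3. join N+SY (d=5/2) ⇒ NSY; edges |N|=5/4, |SY|=3/4
  updated: d(HW,NSY)=12
4. join HW+NSY (d=12) ⇒ HNSWY; edges |HW|=5, |NSY|=19/4
final tree: ((H:1,W:1):5,(N:5/4,(S:1/2,Y:1/2):3/4):19/4)
total length: 59/4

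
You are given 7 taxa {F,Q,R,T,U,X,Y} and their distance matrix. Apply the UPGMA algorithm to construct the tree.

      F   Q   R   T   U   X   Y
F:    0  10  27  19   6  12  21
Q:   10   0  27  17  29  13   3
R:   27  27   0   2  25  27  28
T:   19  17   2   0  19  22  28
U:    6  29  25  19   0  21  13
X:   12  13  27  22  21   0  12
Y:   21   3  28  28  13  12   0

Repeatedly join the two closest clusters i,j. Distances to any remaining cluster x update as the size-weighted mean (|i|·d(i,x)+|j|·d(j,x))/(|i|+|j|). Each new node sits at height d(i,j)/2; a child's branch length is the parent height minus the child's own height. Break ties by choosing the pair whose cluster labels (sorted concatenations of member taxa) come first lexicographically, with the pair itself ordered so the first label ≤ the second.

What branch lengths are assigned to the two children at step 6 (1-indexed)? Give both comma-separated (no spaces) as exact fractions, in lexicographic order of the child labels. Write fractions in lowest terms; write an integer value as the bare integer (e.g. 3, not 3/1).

iteration 1: select R,T (d=2); attach at lengths (1, 1); label the merged cluster RT
  updated: d(F,RT)=23, d(Q,RT)=22, d(RT,U)=22, d(RT,X)=49/2, d(RT,Y)=28
iteration 2: select Q,Y (d=3); attach at lengths (3/2, 3/2); label the merged cluster QY
  updated: d(F,QY)=31/2, d(QY,RT)=25, d(QY,U)=21, d(QY,X)=25/2
iteration 3: select F,U (d=6); attach at lengths (3, 3); label the merged cluster FU
  updated: d(FU,QY)=73/4, d(FU,RT)=45/2, d(FU,X)=33/2
iteration 4: select QY,X (d=25/2); attach at lengths (19/4, 25/4); label the merged cluster QXY
  updated: d(FU,QXY)=53/3, d(QXY,RT)=149/6
iteration 5: select FU,QXY (d=53/3); attach at lengths (35/6, 31/12); label the merged cluster FQUXY
  updated: d(FQUXY,RT)=239/10
iteration 6: select FQUXY,RT (d=239/10); attach at lengths (187/60, 219/20); label the merged cluster FQRTUXY
final tree: (((F:3,U:3):35/6,((Q:3/2,Y:3/2):19/4,X:25/4):31/12):187/60,(R:1,T:1):219/20)
total length: 2669/60

187/60,219/20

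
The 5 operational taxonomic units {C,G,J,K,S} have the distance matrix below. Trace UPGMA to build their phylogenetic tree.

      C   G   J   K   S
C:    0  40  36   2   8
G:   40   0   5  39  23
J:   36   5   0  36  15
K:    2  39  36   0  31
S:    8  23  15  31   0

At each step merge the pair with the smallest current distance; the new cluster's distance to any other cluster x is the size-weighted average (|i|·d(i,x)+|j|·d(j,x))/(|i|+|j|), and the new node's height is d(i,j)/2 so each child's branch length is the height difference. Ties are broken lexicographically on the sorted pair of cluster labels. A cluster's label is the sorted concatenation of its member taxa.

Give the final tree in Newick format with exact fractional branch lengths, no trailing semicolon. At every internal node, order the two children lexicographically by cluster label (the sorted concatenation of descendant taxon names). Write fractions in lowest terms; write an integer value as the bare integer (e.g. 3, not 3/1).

1. join C+K (d=2) ⇒ CK; edges |C|=1, |K|=1
  updated: d(CK,G)=79/2, d(CK,J)=36, d(CK,S)=39/2
2. join G+J (d=5) ⇒ GJ; edges |G|=5/2, |J|=5/2
  updated: d(CK,GJ)=151/4, d(GJ,S)=19
3. join GJ+S (d=19) ⇒ GJS; edges |GJ|=7, |S|=19/2
  updated: d(CK,GJS)=95/3
4. join CK+GJS (d=95/3) ⇒ CGJKS; edges |CK|=89/6, |GJS|=19/3
final tree: ((C:1,K:1):89/6,((G:5/2,J:5/2):7,S:19/2):19/3)
total length: 134/3

((C:1,K:1):89/6,((G:5/2,J:5/2):7,S:19/2):19/3)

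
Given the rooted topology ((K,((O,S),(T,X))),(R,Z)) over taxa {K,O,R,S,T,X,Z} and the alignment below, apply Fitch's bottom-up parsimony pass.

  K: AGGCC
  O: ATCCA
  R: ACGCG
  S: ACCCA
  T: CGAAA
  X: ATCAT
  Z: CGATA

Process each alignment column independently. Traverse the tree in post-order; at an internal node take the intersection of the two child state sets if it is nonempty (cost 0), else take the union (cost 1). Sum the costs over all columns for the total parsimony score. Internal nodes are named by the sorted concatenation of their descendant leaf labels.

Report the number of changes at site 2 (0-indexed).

3

site 0, node OS: O={A} ∩ S={A} → {A} (+0)
site 0, node TX: T={C} ∪ X={A} → {A,C} (+1)
site 0, node OSTX: OS={A} ∩ TX={A,C} → {A} (+0)
site 0, node KOSTX: K={A} ∩ OSTX={A} → {A} (+0)
site 0, node RZ: R={A} ∪ Z={C} → {A,C} (+1)
site 0, node KORSTXZ: KOSTX={A} ∩ RZ={A,C} → {A} (+0)
site 1, node OS: O={T} ∪ S={C} → {C,T} (+1)
site 1, node TX: T={G} ∪ X={T} → {G,T} (+1)
site 1, node OSTX: OS={C,T} ∩ TX={G,T} → {T} (+0)
site 1, node KOSTX: K={G} ∪ OSTX={T} → {G,T} (+1)
site 1, node RZ: R={C} ∪ Z={G} → {C,G} (+1)
site 1, node KORSTXZ: KOSTX={G,T} ∩ RZ={C,G} → {G} (+0)
site 2, node OS: O={C} ∩ S={C} → {C} (+0)
site 2, node TX: T={A} ∪ X={C} → {A,C} (+1)
site 2, node OSTX: OS={C} ∩ TX={A,C} → {C} (+0)
site 2, node KOSTX: K={G} ∪ OSTX={C} → {C,G} (+1)
site 2, node RZ: R={G} ∪ Z={A} → {A,G} (+1)
site 2, node KORSTXZ: KOSTX={C,G} ∩ RZ={A,G} → {G} (+0)
site 3, node OS: O={C} ∩ S={C} → {C} (+0)
site 3, node TX: T={A} ∩ X={A} → {A} (+0)
site 3, node OSTX: OS={C} ∪ TX={A} → {A,C} (+1)
site 3, node KOSTX: K={C} ∩ OSTX={A,C} → {C} (+0)
site 3, node RZ: R={C} ∪ Z={T} → {C,T} (+1)
site 3, node KORSTXZ: KOSTX={C} ∩ RZ={C,T} → {C} (+0)
site 4, node OS: O={A} ∩ S={A} → {A} (+0)
site 4, node TX: T={A} ∪ X={T} → {A,T} (+1)
site 4, node OSTX: OS={A} ∩ TX={A,T} → {A} (+0)
site 4, node KOSTX: K={C} ∪ OSTX={A} → {A,C} (+1)
site 4, node RZ: R={G} ∪ Z={A} → {A,G} (+1)
site 4, node KORSTXZ: KOSTX={A,C} ∩ RZ={A,G} → {A} (+0)
per-site changes: [2, 4, 3, 2, 3]; total = 14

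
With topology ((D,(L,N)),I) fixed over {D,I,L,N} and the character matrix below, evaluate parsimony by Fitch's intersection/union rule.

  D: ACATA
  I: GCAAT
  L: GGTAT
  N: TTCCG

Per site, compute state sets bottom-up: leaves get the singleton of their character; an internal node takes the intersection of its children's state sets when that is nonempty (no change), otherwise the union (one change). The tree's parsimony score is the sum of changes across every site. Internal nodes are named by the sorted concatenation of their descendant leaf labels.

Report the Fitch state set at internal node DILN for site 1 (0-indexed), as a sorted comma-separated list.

LN@0: {G} ∪ {T} = {G,T} (union, +1)
DLN@0: {A} ∪ {G,T} = {A,G,T} (union, +1)
DILN@0: {A,G,T} ∩ {G} = {G} (intersection, +0)
LN@1: {G} ∪ {T} = {G,T} (union, +1)
DLN@1: {C} ∪ {G,T} = {C,G,T} (union, +1)
DILN@1: {C,G,T} ∩ {C} = {C} (intersection, +0)
LN@2: {T} ∪ {C} = {C,T} (union, +1)
DLN@2: {A} ∪ {C,T} = {A,C,T} (union, +1)
DILN@2: {A,C,T} ∩ {A} = {A} (intersection, +0)
LN@3: {A} ∪ {C} = {A,C} (union, +1)
DLN@3: {T} ∪ {A,C} = {A,C,T} (union, +1)
DILN@3: {A,C,T} ∩ {A} = {A} (intersection, +0)
LN@4: {T} ∪ {G} = {G,T} (union, +1)
DLN@4: {A} ∪ {G,T} = {A,G,T} (union, +1)
DILN@4: {A,G,T} ∩ {T} = {T} (intersection, +0)
per-site changes: [2, 2, 2, 2, 2]; total = 10

C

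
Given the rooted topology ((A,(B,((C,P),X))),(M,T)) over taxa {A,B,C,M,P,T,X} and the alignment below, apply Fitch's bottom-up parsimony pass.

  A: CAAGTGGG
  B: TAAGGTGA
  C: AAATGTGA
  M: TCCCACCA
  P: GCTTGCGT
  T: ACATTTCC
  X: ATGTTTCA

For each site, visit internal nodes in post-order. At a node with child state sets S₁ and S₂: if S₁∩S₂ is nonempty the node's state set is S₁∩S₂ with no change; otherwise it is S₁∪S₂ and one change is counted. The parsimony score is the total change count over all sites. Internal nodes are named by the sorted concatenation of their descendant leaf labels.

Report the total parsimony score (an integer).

24

CP@0: {A} ∪ {G} = {A,G} (union, +1)
CPX@0: {A,G} ∩ {A} = {A} (intersection, +0)
BCPX@0: {T} ∪ {A} = {A,T} (union, +1)
ABCPX@0: {C} ∪ {A,T} = {A,C,T} (union, +1)
MT@0: {T} ∪ {A} = {A,T} (union, +1)
ABCMPTX@0: {A,C,T} ∩ {A,T} = {A,T} (intersection, +0)
CP@1: {A} ∪ {C} = {A,C} (union, +1)
CPX@1: {A,C} ∪ {T} = {A,C,T} (union, +1)
BCPX@1: {A} ∩ {A,C,T} = {A} (intersection, +0)
ABCPX@1: {A} ∩ {A} = {A} (intersection, +0)
MT@1: {C} ∩ {C} = {C} (intersection, +0)
ABCMPTX@1: {A} ∪ {C} = {A,C} (union, +1)
CP@2: {A} ∪ {T} = {A,T} (union, +1)
CPX@2: {A,T} ∪ {G} = {A,G,T} (union, +1)
BCPX@2: {A} ∩ {A,G,T} = {A} (intersection, +0)
ABCPX@2: {A} ∩ {A} = {A} (intersection, +0)
MT@2: {C} ∪ {A} = {A,C} (union, +1)
ABCMPTX@2: {A} ∩ {A,C} = {A} (intersection, +0)
CP@3: {T} ∩ {T} = {T} (intersection, +0)
CPX@3: {T} ∩ {T} = {T} (intersection, +0)
BCPX@3: {G} ∪ {T} = {G,T} (union, +1)
ABCPX@3: {G} ∩ {G,T} = {G} (intersection, +0)
MT@3: {C} ∪ {T} = {C,T} (union, +1)
ABCMPTX@3: {G} ∪ {C,T} = {C,G,T} (union, +1)
CP@4: {G} ∩ {G} = {G} (intersection, +0)
CPX@4: {G} ∪ {T} = {G,T} (union, +1)
BCPX@4: {G} ∩ {G,T} = {G} (intersection, +0)
ABCPX@4: {T} ∪ {G} = {G,T} (union, +1)
MT@4: {A} ∪ {T} = {A,T} (union, +1)
ABCMPTX@4: {G,T} ∩ {A,T} = {T} (intersection, +0)
CP@5: {T} ∪ {C} = {C,T} (union, +1)
CPX@5: {C,T} ∩ {T} = {T} (intersection, +0)
BCPX@5: {T} ∩ {T} = {T} (intersection, +0)
ABCPX@5: {G} ∪ {T} = {G,T} (union, +1)
MT@5: {C} ∪ {T} = {C,T} (union, +1)
ABCMPTX@5: {G,T} ∩ {C,T} = {T} (intersection, +0)
CP@6: {G} ∩ {G} = {G} (intersection, +0)
CPX@6: {G} ∪ {C} = {C,G} (union, +1)
BCPX@6: {G} ∩ {C,G} = {G} (intersection, +0)
ABCPX@6: {G} ∩ {G} = {G} (intersection, +0)
MT@6: {C} ∩ {C} = {C} (intersection, +0)
ABCMPTX@6: {G} ∪ {C} = {C,G} (union, +1)
CP@7: {A} ∪ {T} = {A,T} (union, +1)
CPX@7: {A,T} ∩ {A} = {A} (intersection, +0)
BCPX@7: {A} ∩ {A} = {A} (intersection, +0)
ABCPX@7: {G} ∪ {A} = {A,G} (union, +1)
MT@7: {A} ∪ {C} = {A,C} (union, +1)
ABCMPTX@7: {A,G} ∩ {A,C} = {A} (intersection, +0)
per-site changes: [4, 3, 3, 3, 3, 3, 2, 3]; total = 24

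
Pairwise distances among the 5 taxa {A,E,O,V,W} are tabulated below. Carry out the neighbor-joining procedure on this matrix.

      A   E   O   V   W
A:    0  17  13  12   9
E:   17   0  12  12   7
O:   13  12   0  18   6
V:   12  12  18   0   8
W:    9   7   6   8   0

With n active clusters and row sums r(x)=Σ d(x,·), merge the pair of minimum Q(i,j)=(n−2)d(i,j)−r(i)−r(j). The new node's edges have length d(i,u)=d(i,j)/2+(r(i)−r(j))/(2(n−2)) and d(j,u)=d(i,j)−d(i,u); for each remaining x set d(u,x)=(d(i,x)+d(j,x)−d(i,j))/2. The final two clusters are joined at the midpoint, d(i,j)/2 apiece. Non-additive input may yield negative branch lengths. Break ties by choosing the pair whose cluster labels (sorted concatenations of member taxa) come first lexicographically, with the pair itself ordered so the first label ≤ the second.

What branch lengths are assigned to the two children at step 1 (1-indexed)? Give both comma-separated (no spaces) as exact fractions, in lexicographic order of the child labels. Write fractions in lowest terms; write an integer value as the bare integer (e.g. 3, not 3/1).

37/6,35/6

step 1: merge (A,V) at d=12, Q=-65; branch lengths A→37/6, V→35/6; new cluster AV
  updated: d(AV,E)=17/2, d(AV,O)=19/2, d(AV,W)=5/2
step 2: merge (AV,E) at d=17/2, Q=-31; branch lengths AV→5/2, E→6; new cluster AEV
  updated: d(AEV,O)=13/2, d(AEV,W)=1/2
step 3: merge (AEV,O) at d=13/2, Q=-13; branch lengths AEV→1/2, O→6; new cluster AEOV
  updated: d(AEOV,W)=0
step 4: merge (AEOV,W) at d=0; branch lengths AEOV→0, W→0; new cluster AEOVW
final tree: ((((A:37/6,V:35/6):5/2,E:6):1/2,O:6):0,W:0)
total length: 27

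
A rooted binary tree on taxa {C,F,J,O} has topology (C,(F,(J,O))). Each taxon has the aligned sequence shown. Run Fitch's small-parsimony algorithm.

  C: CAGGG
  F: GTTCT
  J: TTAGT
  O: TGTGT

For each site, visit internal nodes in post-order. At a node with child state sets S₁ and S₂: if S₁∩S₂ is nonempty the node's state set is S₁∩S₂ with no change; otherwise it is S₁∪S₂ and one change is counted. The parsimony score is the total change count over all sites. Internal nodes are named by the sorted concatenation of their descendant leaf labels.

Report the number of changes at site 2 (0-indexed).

2

site 0, node JO: J={T} ∩ O={T} → {T} (+0)
site 0, node FJO: F={G} ∪ JO={T} → {G,T} (+1)
site 0, node CFJO: C={C} ∪ FJO={G,T} → {C,G,T} (+1)
site 1, node JO: J={T} ∪ O={G} → {G,T} (+1)
site 1, node FJO: F={T} ∩ JO={G,T} → {T} (+0)
site 1, node CFJO: C={A} ∪ FJO={T} → {A,T} (+1)
site 2, node JO: J={A} ∪ O={T} → {A,T} (+1)
site 2, node FJO: F={T} ∩ JO={A,T} → {T} (+0)
site 2, node CFJO: C={G} ∪ FJO={T} → {G,T} (+1)
site 3, node JO: J={G} ∩ O={G} → {G} (+0)
site 3, node FJO: F={C} ∪ JO={G} → {C,G} (+1)
site 3, node CFJO: C={G} ∩ FJO={C,G} → {G} (+0)
site 4, node JO: J={T} ∩ O={T} → {T} (+0)
site 4, node FJO: F={T} ∩ JO={T} → {T} (+0)
site 4, node CFJO: C={G} ∪ FJO={T} → {G,T} (+1)
per-site changes: [2, 2, 2, 1, 1]; total = 8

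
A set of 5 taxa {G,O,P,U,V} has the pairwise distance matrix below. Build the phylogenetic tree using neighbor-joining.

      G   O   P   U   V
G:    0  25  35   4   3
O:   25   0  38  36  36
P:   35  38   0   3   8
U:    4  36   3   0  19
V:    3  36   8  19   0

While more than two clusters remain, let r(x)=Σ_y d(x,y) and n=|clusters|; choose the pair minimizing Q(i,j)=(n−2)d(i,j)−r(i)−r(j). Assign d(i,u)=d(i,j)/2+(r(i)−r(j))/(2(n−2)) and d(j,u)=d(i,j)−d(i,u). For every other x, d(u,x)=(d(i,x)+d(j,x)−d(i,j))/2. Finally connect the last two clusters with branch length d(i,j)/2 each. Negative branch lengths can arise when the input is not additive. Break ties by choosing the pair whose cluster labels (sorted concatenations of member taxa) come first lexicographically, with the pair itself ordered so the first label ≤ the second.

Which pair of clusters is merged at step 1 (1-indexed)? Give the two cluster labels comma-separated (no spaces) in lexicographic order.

iteration 1: select P,U (d=3, Q=-137); attach at lengths (31/6, -13/6); label the merged cluster PU
  updated: d(G,PU)=18, d(O,PU)=71/2, d(PU,V)=12
iteration 2: select G,O (d=25, Q=-185/2); attach at lengths (-1/8, 201/8); label the merged cluster GO
  updated: d(GO,PU)=57/4, d(GO,V)=7
iteration 3: select GO,PU (d=57/4, Q=-133/4); attach at lengths (37/8, 77/8); label the merged cluster GOPU
  updated: d(GOPU,V)=19/8
iteration 4: select GOPU,V (d=19/8); attach at lengths (19/16, 19/16); label the merged cluster GOPUV
final tree: (((G:-1/8,O:201/8):37/8,(P:31/6,U:-13/6):77/8):19/16,V:19/16)
total length: 357/8

P,U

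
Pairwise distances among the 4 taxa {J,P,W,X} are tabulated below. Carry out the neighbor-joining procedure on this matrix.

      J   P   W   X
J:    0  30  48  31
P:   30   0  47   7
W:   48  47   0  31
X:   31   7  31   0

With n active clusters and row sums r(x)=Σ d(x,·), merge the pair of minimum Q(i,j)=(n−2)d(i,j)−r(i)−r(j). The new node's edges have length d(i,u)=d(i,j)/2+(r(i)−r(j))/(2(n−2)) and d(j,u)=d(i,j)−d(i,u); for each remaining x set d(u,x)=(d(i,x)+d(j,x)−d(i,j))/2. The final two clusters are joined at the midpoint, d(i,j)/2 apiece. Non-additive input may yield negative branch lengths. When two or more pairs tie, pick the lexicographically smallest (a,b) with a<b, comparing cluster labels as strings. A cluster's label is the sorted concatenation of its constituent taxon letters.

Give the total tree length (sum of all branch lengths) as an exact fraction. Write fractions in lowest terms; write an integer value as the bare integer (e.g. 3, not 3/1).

249/4

1. join J+W (d=48, Q=-139) ⇒ JW; edges |J|=79/4, |W|=113/4
  updated: d(JW,P)=29/2, d(JW,X)=7
2. join JW+P (d=29/2, Q=-57/2) ⇒ JPW; edges |JW|=29/4, |P|=29/4
  updated: d(JPW,X)=-1/4
3. join JPW+X (d=-1/4) ⇒ JPWX; edges |JPW|=-1/8, |X|=-1/8
final tree: (((J:79/4,W:113/4):29/4,P:29/4):-1/8,X:-1/8)
total length: 249/4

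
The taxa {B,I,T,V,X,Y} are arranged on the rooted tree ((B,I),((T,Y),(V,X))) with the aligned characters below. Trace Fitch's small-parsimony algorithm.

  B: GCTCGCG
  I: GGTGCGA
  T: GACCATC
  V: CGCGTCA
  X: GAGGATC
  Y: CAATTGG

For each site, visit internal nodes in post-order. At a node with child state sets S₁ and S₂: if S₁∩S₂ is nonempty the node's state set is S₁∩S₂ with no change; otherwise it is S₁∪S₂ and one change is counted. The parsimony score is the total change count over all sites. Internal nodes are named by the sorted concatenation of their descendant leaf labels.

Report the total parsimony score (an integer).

23

site 0, node BI: B={G} ∩ I={G} → {G} (+0)
site 0, node TY: T={G} ∪ Y={C} → {C,G} (+1)
site 0, node VX: V={C} ∪ X={G} → {C,G} (+1)
site 0, node TVXY: TY={C,G} ∩ VX={C,G} → {C,G} (+0)
site 0, node BITVXY: BI={G} ∩ TVXY={C,G} → {G} (+0)
site 1, node BI: B={C} ∪ I={G} → {C,G} (+1)
site 1, node TY: T={A} ∩ Y={A} → {A} (+0)
site 1, node VX: V={G} ∪ X={A} → {A,G} (+1)
site 1, node TVXY: TY={A} ∩ VX={A,G} → {A} (+0)
site 1, node BITVXY: BI={C,G} ∪ TVXY={A} → {A,C,G} (+1)
site 2, node BI: B={T} ∩ I={T} → {T} (+0)
site 2, node TY: T={C} ∪ Y={A} → {A,C} (+1)
site 2, node VX: V={C} ∪ X={G} → {C,G} (+1)
site 2, node TVXY: TY={A,C} ∩ VX={C,G} → {C} (+0)
site 2, node BITVXY: BI={T} ∪ TVXY={C} → {C,T} (+1)
site 3, node BI: B={C} ∪ I={G} → {C,G} (+1)
site 3, node TY: T={C} ∪ Y={T} → {C,T} (+1)
site 3, node VX: V={G} ∩ X={G} → {G} (+0)
site 3, node TVXY: TY={C,T} ∪ VX={G} → {C,G,T} (+1)
site 3, node BITVXY: BI={C,G} ∩ TVXY={C,G,T} → {C,G} (+0)
site 4, node BI: B={G} ∪ I={C} → {C,G} (+1)
site 4, node TY: T={A} ∪ Y={T} → {A,T} (+1)
site 4, node VX: V={T} ∪ X={A} → {A,T} (+1)
site 4, node TVXY: TY={A,T} ∩ VX={A,T} → {A,T} (+0)
site 4, node BITVXY: BI={C,G} ∪ TVXY={A,T} → {A,C,G,T} (+1)
site 5, node BI: B={C} ∪ I={G} → {C,G} (+1)
site 5, node TY: T={T} ∪ Y={G} → {G,T} (+1)
site 5, node VX: V={C} ∪ X={T} → {C,T} (+1)
site 5, node TVXY: TY={G,T} ∩ VX={C,T} → {T} (+0)
site 5, node BITVXY: BI={C,G} ∪ TVXY={T} → {C,G,T} (+1)
site 6, node BI: B={G} ∪ I={A} → {A,G} (+1)
site 6, node TY: T={C} ∪ Y={G} → {C,G} (+1)
site 6, node VX: V={A} ∪ X={C} → {A,C} (+1)
site 6, node TVXY: TY={C,G} ∩ VX={A,C} → {C} (+0)
site 6, node BITVXY: BI={A,G} ∪ TVXY={C} → {A,C,G} (+1)
per-site changes: [2, 3, 3, 3, 4, 4, 4]; total = 23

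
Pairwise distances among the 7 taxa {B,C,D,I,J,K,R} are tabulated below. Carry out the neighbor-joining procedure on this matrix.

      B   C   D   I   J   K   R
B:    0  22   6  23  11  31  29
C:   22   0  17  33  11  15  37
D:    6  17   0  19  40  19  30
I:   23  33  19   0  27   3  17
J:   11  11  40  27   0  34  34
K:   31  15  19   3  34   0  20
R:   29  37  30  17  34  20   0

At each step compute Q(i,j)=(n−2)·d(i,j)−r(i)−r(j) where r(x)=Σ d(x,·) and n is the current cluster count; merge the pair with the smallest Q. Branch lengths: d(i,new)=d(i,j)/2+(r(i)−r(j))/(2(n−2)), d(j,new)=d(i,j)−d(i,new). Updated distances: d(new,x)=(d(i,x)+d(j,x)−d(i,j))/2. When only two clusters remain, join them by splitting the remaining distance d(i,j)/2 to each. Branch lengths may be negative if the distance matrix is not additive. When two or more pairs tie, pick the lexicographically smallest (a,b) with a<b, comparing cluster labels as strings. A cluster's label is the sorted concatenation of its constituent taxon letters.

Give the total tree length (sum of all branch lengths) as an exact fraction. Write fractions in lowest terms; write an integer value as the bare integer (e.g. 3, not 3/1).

949/16

step 1: merge (C,J) at d=11, Q=-237; branch lengths C→33/10, J→77/10; new cluster CJ
  updated: d(B,CJ)=11, d(CJ,D)=23, d(CJ,I)=49/2, d(CJ,K)=19, d(CJ,R)=30
step 2: merge (B,D) at d=6, Q=-173; branch lengths B→27/8, D→21/8; new cluster BD
  updated: d(BD,CJ)=14, d(BD,I)=18, d(BD,K)=22, d(BD,R)=53/2
step 3: merge (BD,CJ) at d=14, Q=-126; branch lengths BD→35/6, CJ→49/6; new cluster BCDJ
  updated: d(BCDJ,I)=57/4, d(BCDJ,K)=27/2, d(BCDJ,R)=85/4
step 4: merge (BCDJ,R) at d=85/4, Q=-259/4; branch lengths BCDJ→133/16, R→207/16; new cluster BCDJR
  updated: d(BCDJR,I)=5, d(BCDJR,K)=49/8
step 5: merge (BCDJR,I) at d=5, Q=-113/8; branch lengths BCDJR→65/16, I→15/16; new cluster BCDIJR
  updated: d(BCDIJR,K)=33/16
step 6: merge (BCDIJR,K) at d=33/16; branch lengths BCDIJR→33/32, K→33/32; new cluster BCDIJKR
final tree: (((((B:27/8,D:21/8):35/6,(C:33/10,J:77/10):49/6):133/16,R:207/16):65/16,I:15/16):33/32,K:33/32)
total length: 949/16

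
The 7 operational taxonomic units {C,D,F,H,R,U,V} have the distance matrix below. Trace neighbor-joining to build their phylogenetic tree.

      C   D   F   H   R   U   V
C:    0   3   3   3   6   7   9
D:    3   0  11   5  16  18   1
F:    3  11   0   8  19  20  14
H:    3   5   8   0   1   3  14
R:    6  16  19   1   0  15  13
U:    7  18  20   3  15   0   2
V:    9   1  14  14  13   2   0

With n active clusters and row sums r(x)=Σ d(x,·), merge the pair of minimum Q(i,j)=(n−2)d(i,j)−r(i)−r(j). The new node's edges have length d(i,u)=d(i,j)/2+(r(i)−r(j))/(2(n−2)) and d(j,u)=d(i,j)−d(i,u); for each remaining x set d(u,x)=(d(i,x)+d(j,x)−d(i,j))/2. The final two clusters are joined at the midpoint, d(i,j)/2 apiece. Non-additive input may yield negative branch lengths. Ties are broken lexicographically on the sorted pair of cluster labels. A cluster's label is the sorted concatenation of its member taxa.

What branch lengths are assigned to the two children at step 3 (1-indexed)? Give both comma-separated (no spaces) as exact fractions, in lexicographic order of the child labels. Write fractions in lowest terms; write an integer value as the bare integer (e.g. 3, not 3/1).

iteration 1: select U,V (d=2, Q=-108); attach at lengths (11/5, -1/5); label the merged cluster UV
  updated: d(C,UV)=7, d(D,UV)=17/2, d(F,UV)=16, d(H,UV)=15/2, d(R,UV)=13
iteration 2: select H,R (d=1, Q=-151/2); attach at lengths (-53/16, 69/16); label the merged cluster HR
  updated: d(C,HR)=4, d(D,HR)=10, d(F,HR)=13, d(HR,UV)=39/4
iteration 3: select C,F (d=3, Q=-51); attach at lengths (-17/6, 35/6); label the merged cluster CF
  updated: d(CF,D)=11/2, d(CF,HR)=7, d(CF,UV)=10
iteration 4: select CF,D (d=11/2, Q=-71/2); attach at lengths (19/8, 25/8); label the merged cluster CDF
  updated: d(CDF,HR)=23/4, d(CDF,UV)=13/2
iteration 5: select CDF,HR (d=23/4, Q=-22); attach at lengths (5/4, 9/2); label the merged cluster CDFHR
  updated: d(CDFHR,UV)=21/4
iteration 6: select CDFHR,UV (d=21/4); attach at lengths (21/8, 21/8); label the merged cluster CDFHRUV
final tree: ((((C:-17/6,F:35/6):19/8,D:25/8):5/4,(H:-53/16,R:69/16):9/2):21/8,(U:11/5,V:-1/5):21/8)
total length: 45/2

-17/6,35/6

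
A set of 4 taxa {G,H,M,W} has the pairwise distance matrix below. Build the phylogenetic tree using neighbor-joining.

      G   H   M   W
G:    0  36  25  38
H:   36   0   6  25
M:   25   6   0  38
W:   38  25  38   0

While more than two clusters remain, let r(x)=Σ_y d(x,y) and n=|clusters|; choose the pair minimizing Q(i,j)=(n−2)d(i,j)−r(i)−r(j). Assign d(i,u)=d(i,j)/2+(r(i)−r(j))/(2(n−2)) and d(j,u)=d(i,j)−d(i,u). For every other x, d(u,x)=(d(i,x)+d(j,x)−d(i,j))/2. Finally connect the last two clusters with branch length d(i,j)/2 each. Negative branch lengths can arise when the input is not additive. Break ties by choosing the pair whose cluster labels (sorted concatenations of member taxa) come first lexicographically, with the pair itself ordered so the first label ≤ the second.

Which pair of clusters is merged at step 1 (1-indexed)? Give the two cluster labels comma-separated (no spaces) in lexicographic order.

iteration 1: select G,W (d=38, Q=-124); attach at lengths (37/2, 39/2); label the merged cluster GW
  updated: d(GW,H)=23/2, d(GW,M)=25/2
iteration 2: select GW,H (d=23/2, Q=-30); attach at lengths (9, 5/2); label the merged cluster GHW
  updated: d(GHW,M)=7/2
iteration 3: select GHW,M (d=7/2); attach at lengths (7/4, 7/4); label the merged cluster GHMW
final tree: (((G:37/2,W:39/2):9,H:5/2):7/4,M:7/4)
total length: 53

G,W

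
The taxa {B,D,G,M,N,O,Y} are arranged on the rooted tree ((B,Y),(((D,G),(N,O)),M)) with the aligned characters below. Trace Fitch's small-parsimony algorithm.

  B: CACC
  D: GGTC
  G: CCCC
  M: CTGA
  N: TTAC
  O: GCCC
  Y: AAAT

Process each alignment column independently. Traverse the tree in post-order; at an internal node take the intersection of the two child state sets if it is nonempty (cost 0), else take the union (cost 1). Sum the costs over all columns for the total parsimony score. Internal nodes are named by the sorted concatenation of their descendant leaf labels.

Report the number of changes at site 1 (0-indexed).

site 0, node BY: B={C} ∪ Y={A} → {A,C} (+1)
site 0, node DG: D={G} ∪ G={C} → {C,G} (+1)
site 0, node NO: N={T} ∪ O={G} → {G,T} (+1)
site 0, node DGNO: DG={C,G} ∩ NO={G,T} → {G} (+0)
site 0, node DGMNO: DGNO={G} ∪ M={C} → {C,G} (+1)
site 0, node BDGMNOY: BY={A,C} ∩ DGMNO={C,G} → {C} (+0)
site 1, node BY: B={A} ∩ Y={A} → {A} (+0)
site 1, node DG: D={G} ∪ G={C} → {C,G} (+1)
site 1, node NO: N={T} ∪ O={C} → {C,T} (+1)
site 1, node DGNO: DG={C,G} ∩ NO={C,T} → {C} (+0)
site 1, node DGMNO: DGNO={C} ∪ M={T} → {C,T} (+1)
site 1, node BDGMNOY: BY={A} ∪ DGMNO={C,T} → {A,C,T} (+1)
site 2, node BY: B={C} ∪ Y={A} → {A,C} (+1)
site 2, node DG: D={T} ∪ G={C} → {C,T} (+1)
site 2, node NO: N={A} ∪ O={C} → {A,C} (+1)
site 2, node DGNO: DG={C,T} ∩ NO={A,C} → {C} (+0)
site 2, node DGMNO: DGNO={C} ∪ M={G} → {C,G} (+1)
site 2, node BDGMNOY: BY={A,C} ∩ DGMNO={C,G} → {C} (+0)
site 3, node BY: B={C} ∪ Y={T} → {C,T} (+1)
site 3, node DG: D={C} ∩ G={C} → {C} (+0)
site 3, node NO: N={C} ∩ O={C} → {C} (+0)
site 3, node DGNO: DG={C} ∩ NO={C} → {C} (+0)
site 3, node DGMNO: DGNO={C} ∪ M={A} → {A,C} (+1)
site 3, node BDGMNOY: BY={C,T} ∩ DGMNO={A,C} → {C} (+0)
per-site changes: [4, 4, 4, 2]; total = 14

4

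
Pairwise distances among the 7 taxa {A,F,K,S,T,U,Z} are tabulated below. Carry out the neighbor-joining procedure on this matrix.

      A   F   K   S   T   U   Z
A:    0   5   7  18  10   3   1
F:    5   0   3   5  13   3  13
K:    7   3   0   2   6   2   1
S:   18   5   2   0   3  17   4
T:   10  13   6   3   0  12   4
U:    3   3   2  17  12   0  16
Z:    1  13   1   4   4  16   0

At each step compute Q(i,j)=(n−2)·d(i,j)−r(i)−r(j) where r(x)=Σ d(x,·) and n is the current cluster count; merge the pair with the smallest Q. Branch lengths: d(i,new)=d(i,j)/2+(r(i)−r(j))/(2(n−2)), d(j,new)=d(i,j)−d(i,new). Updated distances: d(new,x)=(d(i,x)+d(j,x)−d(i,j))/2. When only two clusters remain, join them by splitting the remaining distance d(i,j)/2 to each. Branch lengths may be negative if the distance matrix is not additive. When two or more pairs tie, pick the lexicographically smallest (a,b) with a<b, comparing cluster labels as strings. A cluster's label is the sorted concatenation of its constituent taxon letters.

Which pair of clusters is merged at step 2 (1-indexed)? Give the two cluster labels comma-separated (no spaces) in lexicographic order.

AU,F

step 1: merge (A,U) at d=3, Q=-82; branch lengths A→3/5, U→12/5; new cluster AU
  updated: d(AU,F)=5/2, d(AU,K)=3, d(AU,S)=16, d(AU,T)=19/2, d(AU,Z)=7
step 2: merge (AU,F) at d=5/2, Q=-129/2; branch lengths AU→23/16, F→17/16; new cluster AFU
  updated: d(AFU,K)=7/4, d(AFU,S)=37/4, d(AFU,T)=10, d(AFU,Z)=35/4
step 3: merge (AFU,K) at d=7/4, Q=-141/4; branch lengths AFU→97/24, K→-55/24; new cluster AFKU
  updated: d(AFKU,S)=19/4, d(AFKU,T)=57/8, d(AFKU,Z)=4
step 4: merge (AFKU,Z) at d=4, Q=-159/8; branch lengths AFKU→95/32, Z→33/32; new cluster AFKUZ
  updated: d(AFKUZ,S)=19/8, d(AFKUZ,T)=57/16
step 5: merge (AFKUZ,S) at d=19/8, Q=-143/16; branch lengths AFKUZ→47/32, S→29/32; new cluster AFKSUZ
  updated: d(AFKSUZ,T)=67/32
step 6: merge (AFKSUZ,T) at d=67/32; branch lengths AFKSUZ→67/64, T→67/64; new cluster AFKSTUZ
final tree: ((((((A:3/5,U:12/5):23/16,F:17/16):97/24,K:-55/24):95/32,Z:33/32):47/32,S:29/32):67/64,T:67/64)
total length: 503/32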